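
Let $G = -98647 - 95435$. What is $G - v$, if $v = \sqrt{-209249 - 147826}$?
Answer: $-194082 - 345 i \sqrt{3} \approx -1.9408 \cdot 10^{5} - 597.56 i$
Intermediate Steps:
$G = -194082$
$v = 345 i \sqrt{3}$ ($v = \sqrt{-357075} = 345 i \sqrt{3} \approx 597.56 i$)
$G - v = -194082 - 345 i \sqrt{3}$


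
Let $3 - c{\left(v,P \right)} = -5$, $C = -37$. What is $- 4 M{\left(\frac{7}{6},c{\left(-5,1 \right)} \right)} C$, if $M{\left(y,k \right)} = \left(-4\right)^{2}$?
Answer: $2368$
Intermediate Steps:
$c{\left(v,P \right)} = 8$ ($c{\left(v,P \right)} = 3 - -5 = 3 + 5 = 8$)
$M{\left(y,k \right)} = 16$
$- 4 M{\left(\frac{7}{6},c{\left(-5,1 \right)} \right)} C = \left(-4\right) 16 \left(-37\right) = \left(-64\right) \left(-37\right) = 2368$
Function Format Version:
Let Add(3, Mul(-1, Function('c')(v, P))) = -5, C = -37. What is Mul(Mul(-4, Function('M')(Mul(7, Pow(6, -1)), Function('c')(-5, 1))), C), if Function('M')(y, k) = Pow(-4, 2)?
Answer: 2368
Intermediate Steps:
Function('c')(v, P) = 8 (Function('c')(v, P) = Add(3, Mul(-1, -5)) = Add(3, 5) = 8)
Function('M')(y, k) = 16
Mul(Mul(-4, Function('M')(Mul(7, Pow(6, -1)), Function('c')(-5, 1))), C) = Mul(Mul(-4, 16), -37) = Mul(-64, -37) = 2368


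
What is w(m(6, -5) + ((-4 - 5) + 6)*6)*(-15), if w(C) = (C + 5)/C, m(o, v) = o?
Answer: -35/4 ≈ -8.7500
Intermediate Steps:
w(C) = (5 + C)/C
w(m(6, -5) + ((-4 - 5) + 6)*6)*(-15) = ((5 + (6 + ((-4 - 5) + 6)*6))/(6 + ((-4 - 5) + 6)*6))*(-15) = ((5 + (6 + (-9 + 6)*6))/(6 + (-9 + 6)*6))*(-15) = ((5 + (6 - 3*6))/(6 - 3*6))*(-15) = ((5 + (6 - 18))/(6 - 18))*(-15) = ((5 - 12)/(-12))*(-15) = -1/12*(-7)*(-15) = (7/12)*(-15) = -35/4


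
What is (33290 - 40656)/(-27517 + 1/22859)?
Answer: 2903093/10845019 ≈ 0.26769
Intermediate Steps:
(33290 - 40656)/(-27517 + 1/22859) = -7366/(-27517 + 1/22859) = -7366/(-629011102/22859) = -7366*(-22859/629011102) = 2903093/10845019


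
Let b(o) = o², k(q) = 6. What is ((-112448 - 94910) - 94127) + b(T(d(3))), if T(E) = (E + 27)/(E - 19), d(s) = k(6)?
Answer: -50949876/169 ≈ -3.0148e+5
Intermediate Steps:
d(s) = 6
T(E) = (27 + E)/(-19 + E)
((-112448 - 94910) - 94127) + b(T(d(3))) = ((-112448 - 94910) - 94127) + ((27 + 6)/(-19 + 6))² = (-207358 - 94127) + (33/(-13))² = -301485 + (-1/13*33)² = -301485 + (-33/13)² = -301485 + 1089/169 = -50949876/169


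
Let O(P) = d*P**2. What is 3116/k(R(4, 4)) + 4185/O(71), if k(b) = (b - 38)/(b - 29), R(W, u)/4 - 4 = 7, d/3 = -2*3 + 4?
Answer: 78537385/10082 ≈ 7789.9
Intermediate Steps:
d = -6 (d = 3*(-2*3 + 4) = 3*(-6 + 4) = 3*(-2) = -6)
R(W, u) = 44 (R(W, u) = 16 + 4*7 = 16 + 28 = 44)
k(b) = (-38 + b)/(-29 + b)
O(P) = -6*P**2
3116/k(R(4, 4)) + 4185/O(71) = 3116/(((-38 + 44)/(-29 + 44))) + 4185/((-6*71**2)) = 3116/((6/15)) + 4185/((-6*5041)) = 3116/(((1/15)*6)) + 4185/(-30246) = 3116/(2/5) + 4185*(-1/30246) = 3116*(5/2) - 1395/10082 = 7790 - 1395/10082 = 78537385/10082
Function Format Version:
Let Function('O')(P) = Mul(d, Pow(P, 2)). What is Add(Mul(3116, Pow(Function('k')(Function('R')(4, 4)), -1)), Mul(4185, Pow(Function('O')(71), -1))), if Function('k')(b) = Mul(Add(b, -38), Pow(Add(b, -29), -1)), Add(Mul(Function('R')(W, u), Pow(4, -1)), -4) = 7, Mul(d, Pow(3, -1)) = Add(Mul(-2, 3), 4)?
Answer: Rational(78537385, 10082) ≈ 7789.9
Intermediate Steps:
d = -6 (d = Mul(3, Add(Mul(-2, 3), 4)) = Mul(3, Add(-6, 4)) = Mul(3, -2) = -6)
Function('R')(W, u) = 44 (Function('R')(W, u) = Add(16, Mul(4, 7)) = Add(16, 28) = 44)
Function('k')(b) = Mul(Pow(Add(-29, b), -1), Add(-38, b)) (Function('k')(b) = Mul(Add(-38, b), Pow(Add(-29, b), -1)) = Mul(Pow(Add(-29, b), -1), Add(-38, b)))
Function('O')(P) = Mul(-6, Pow(P, 2))
Add(Mul(3116, Pow(Function('k')(Function('R')(4, 4)), -1)), Mul(4185, Pow(Function('O')(71), -1))) = Add(Mul(3116, Pow(Mul(Pow(Add(-29, 44), -1), Add(-38, 44)), -1)), Mul(4185, Pow(Mul(-6, Pow(71, 2)), -1))) = Add(Mul(3116, Pow(Mul(Pow(15, -1), 6), -1)), Mul(4185, Pow(Mul(-6, 5041), -1))) = Add(Mul(3116, Pow(Mul(Rational(1, 15), 6), -1)), Mul(4185, Pow(-30246, -1))) = Add(Mul(3116, Pow(Rational(2, 5), -1)), Mul(4185, Rational(-1, 30246))) = Add(Mul(3116, Rational(5, 2)), Rational(-1395, 10082)) = Add(7790, Rational(-1395, 10082)) = Rational(78537385, 10082)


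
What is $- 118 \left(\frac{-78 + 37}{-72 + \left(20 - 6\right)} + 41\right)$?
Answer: $- \frac{142721}{29} \approx -4921.4$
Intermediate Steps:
$- 118 \left(\frac{-78 + 37}{-72 + \left(20 - 6\right)} + 41\right) = - 118 \left(- \frac{41}{-72 + \left(20 - 6\right)} + 41\right) = - 118 \left(- \frac{41}{-72 + 14} + 41\right) = - 118 \left(- \frac{41}{-58} + 41\right) = - 118 \left(\left(-41\right) \left(- \frac{1}{58}\right) + 41\right) = - 118 \left(\frac{41}{58} + 41\right) = \left(-118\right) \frac{2419}{58} = - \frac{142721}{29}$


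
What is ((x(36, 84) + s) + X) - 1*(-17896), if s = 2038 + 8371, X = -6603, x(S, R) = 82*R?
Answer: 28590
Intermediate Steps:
s = 10409
((x(36, 84) + s) + X) - 1*(-17896) = ((82*84 + 10409) - 6603) - 1*(-17896) = ((6888 + 10409) - 6603) + 17896 = (17297 - 6603) + 17896 = 10694 + 17896 = 28590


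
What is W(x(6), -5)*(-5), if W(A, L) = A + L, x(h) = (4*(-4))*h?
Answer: 505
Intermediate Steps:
x(h) = -16*h
W(x(6), -5)*(-5) = (-16*6 - 5)*(-5) = (-96 - 5)*(-5) = -101*(-5) = 505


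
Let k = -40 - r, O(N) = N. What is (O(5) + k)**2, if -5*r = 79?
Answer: 9216/25 ≈ 368.64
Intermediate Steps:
r = -79/5 (r = -1/5*79 = -79/5 ≈ -15.800)
k = -121/5 (k = -40 - 1*(-79/5) = -40 + 79/5 = -121/5 ≈ -24.200)
(O(5) + k)**2 = (5 - 121/5)**2 = (-96/5)**2 = 9216/25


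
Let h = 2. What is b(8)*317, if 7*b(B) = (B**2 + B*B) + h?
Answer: 41210/7 ≈ 5887.1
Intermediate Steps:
b(B) = 2/7 + 2*B**2/7 (b(B) = ((B**2 + B*B) + 2)/7 = ((B**2 + B**2) + 2)/7 = (2*B**2 + 2)/7 = (2 + 2*B**2)/7 = 2/7 + 2*B**2/7)
b(8)*317 = (2/7 + (2/7)*8**2)*317 = (2/7 + (2/7)*64)*317 = (2/7 + 128/7)*317 = (130/7)*317 = 41210/7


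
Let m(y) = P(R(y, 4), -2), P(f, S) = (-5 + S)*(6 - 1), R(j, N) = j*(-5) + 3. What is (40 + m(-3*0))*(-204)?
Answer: -1020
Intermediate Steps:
R(j, N) = 3 - 5*j (R(j, N) = -5*j + 3 = 3 - 5*j)
P(f, S) = -25 + 5*S (P(f, S) = (-5 + S)*5 = -25 + 5*S)
m(y) = -35 (m(y) = -25 + 5*(-2) = -25 - 10 = -35)
(40 + m(-3*0))*(-204) = (40 - 35)*(-204) = 5*(-204) = -1020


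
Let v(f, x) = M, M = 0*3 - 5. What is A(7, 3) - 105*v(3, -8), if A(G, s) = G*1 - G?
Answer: 525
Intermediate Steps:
M = -5 (M = 0 - 5 = -5)
A(G, s) = 0 (A(G, s) = G - G = 0)
v(f, x) = -5
A(7, 3) - 105*v(3, -8) = 0 - 105*(-5) = 0 + 525 = 525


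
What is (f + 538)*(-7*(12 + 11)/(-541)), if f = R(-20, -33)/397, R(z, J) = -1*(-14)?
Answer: 34389600/214777 ≈ 160.12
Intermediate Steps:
R(z, J) = 14
f = 14/397 ≈ 0.035264
(f + 538)*(-7*(12 + 11)/(-541)) = (14/397 + 538)*(-7*(12 + 11)/(-541)) = 213600*(-7*23*(-1/541))/397 = 213600*(-161*(-1/541))/397 = (213600/397)*(161/541) = 34389600/214777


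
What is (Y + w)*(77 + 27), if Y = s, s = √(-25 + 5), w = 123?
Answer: 12792 + 208*I*√5 ≈ 12792.0 + 465.1*I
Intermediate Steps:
s = 2*I*√5 (s = √(-20) = 2*I*√5 ≈ 4.4721*I)
Y = 2*I*√5 ≈ 4.4721*I
(Y + w)*(77 + 27) = (2*I*√5 + 123)*(77 + 27) = (123 + 2*I*√5)*104 = 12792 + 208*I*√5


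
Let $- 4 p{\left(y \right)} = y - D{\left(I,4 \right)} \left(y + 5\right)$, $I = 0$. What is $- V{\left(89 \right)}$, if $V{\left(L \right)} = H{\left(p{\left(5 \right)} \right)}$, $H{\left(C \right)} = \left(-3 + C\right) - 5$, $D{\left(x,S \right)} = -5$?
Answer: $\frac{87}{4} \approx 21.75$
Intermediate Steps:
$p{\left(y \right)} = - \frac{25}{4} - \frac{3 y}{2}$ ($p{\left(y \right)} = - \frac{y - - 5 \left(y + 5\right)}{4} = - \frac{y - - 5 \left(5 + y\right)}{4} = - \frac{y - \left(-25 - 5 y\right)}{4} = - \frac{y + \left(25 + 5 y\right)}{4} = - \frac{25 + 6 y}{4} = - \frac{25}{4} - \frac{3 y}{2}$)
$H{\left(C \right)} = -8 + C$
$V{\left(L \right)} = - \frac{87}{4}$ ($V{\left(L \right)} = -8 - \frac{55}{4} = - \frac{87}{4}$)
$- V{\left(89 \right)} = \left(-1\right) \left(- \frac{87}{4}\right) = \frac{87}{4}$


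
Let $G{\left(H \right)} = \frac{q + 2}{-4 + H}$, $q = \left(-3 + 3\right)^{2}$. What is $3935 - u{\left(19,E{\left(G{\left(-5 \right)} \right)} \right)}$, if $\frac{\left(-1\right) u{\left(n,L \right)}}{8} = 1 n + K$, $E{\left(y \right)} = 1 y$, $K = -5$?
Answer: $4047$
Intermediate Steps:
$q = 0$ ($q = 0^{2} = 0$)
$G{\left(H \right)} = \frac{2}{-4 + H}$ ($G{\left(H \right)} = \frac{0 + 2}{-4 + H} = \frac{2}{-4 + H}$)
$E{\left(y \right)} = y$
$u{\left(n,L \right)} = 40 - 8 n$ ($u{\left(n,L \right)} = - 8 \left(1 n - 5\right) = - 8 \left(n - 5\right) = - 8 \left(-5 + n\right) = 40 - 8 n$)
$3935 - u{\left(19,E{\left(G{\left(-5 \right)} \right)} \right)} = 3935 - \left(40 - 152\right) = 3935 - -112 = 3935 + 112 = 4047$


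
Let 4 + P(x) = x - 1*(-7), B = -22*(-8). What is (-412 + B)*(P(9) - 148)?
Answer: 32096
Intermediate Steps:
B = 176
P(x) = 3 + x (P(x) = -4 + (x - 1*(-7)) = -4 + (x + 7) = -4 + (7 + x) = 3 + x)
(-412 + B)*(P(9) - 148) = (-412 + 176)*((3 + 9) - 148) = -236*(12 - 148) = -236*(-136) = 32096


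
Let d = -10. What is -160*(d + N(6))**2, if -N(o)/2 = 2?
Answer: -31360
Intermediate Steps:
N(o) = -4 (N(o) = -2*2 = -4)
-160*(d + N(6))**2 = -160*(-10 - 4)**2 = -160*(-14)**2 = -160*196 = -31360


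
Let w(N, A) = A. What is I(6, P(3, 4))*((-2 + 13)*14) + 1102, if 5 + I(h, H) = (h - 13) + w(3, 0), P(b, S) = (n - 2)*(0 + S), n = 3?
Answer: -746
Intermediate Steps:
P(b, S) = S (P(b, S) = (3 - 2)*(0 + S) = 1*S = S)
I(h, H) = -18 + h (I(h, H) = -5 + ((h - 13) + 0) = -5 + ((-13 + h) + 0) = -5 + (-13 + h) = -18 + h)
I(6, P(3, 4))*((-2 + 13)*14) + 1102 = (-18 + 6)*((-2 + 13)*14) + 1102 = -132*14 + 1102 = -12*154 + 1102 = -1848 + 1102 = -746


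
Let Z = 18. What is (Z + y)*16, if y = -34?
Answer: -256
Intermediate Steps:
(Z + y)*16 = (18 - 34)*16 = -16*16 = -256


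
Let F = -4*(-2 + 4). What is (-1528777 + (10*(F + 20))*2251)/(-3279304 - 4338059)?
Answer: 1258657/7617363 ≈ 0.16524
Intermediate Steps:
F = -8 (F = -4*2 = -8)
(-1528777 + (10*(F + 20))*2251)/(-3279304 - 4338059) = (-1528777 + (10*(-8 + 20))*2251)/(-3279304 - 4338059) = (-1528777 + (10*12)*2251)/(-7617363) = (-1528777 + 120*2251)*(-1/7617363) = (-1528777 + 270120)*(-1/7617363) = -1258657*(-1/7617363) = 1258657/7617363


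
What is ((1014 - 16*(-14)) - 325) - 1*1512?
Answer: -599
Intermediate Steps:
((1014 - 16*(-14)) - 325) - 1*1512 = ((1014 + 224) - 325) - 1512 = (1238 - 325) - 1512 = 913 - 1512 = -599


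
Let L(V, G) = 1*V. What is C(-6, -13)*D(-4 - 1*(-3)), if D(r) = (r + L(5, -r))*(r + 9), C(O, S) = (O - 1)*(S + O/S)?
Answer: 36512/13 ≈ 2808.6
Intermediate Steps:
L(V, G) = V
C(O, S) = (-1 + O)*(S + O/S)
D(r) = (5 + r)*(9 + r) (D(r) = (r + 5)*(r + 9) = (5 + r)*(9 + r))
C(-6, -13)*D(-4 - 1*(-3)) = (((-6)**2 - 1*(-6) + (-13)**2*(-1 - 6))/(-13))*(45 + (-4 - 1*(-3))**2 + 14*(-4 - 1*(-3))) = (-(36 + 6 + 169*(-7))/13)*(45 + (-4 + 3)**2 + 14*(-4 + 3)) = (-(36 + 6 - 1183)/13)*(45 + (-1)**2 + 14*(-1)) = (-1/13*(-1141))*(45 + 1 - 14) = (1141/13)*32 = 36512/13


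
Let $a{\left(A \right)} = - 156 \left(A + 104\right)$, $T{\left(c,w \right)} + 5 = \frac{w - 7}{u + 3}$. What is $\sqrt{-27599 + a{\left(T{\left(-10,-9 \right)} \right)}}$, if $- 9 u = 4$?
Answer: $\frac{65 i \sqrt{5267}}{23} \approx 205.1 i$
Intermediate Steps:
$u = - \frac{4}{9}$ ($u = \left(- \frac{1}{9}\right) 4 = - \frac{4}{9} \approx -0.44444$)
$T{\left(c,w \right)} = - \frac{178}{23} + \frac{9 w}{23}$ ($T{\left(c,w \right)} = -5 + \frac{w - 7}{- \frac{4}{9} + 3} = -5 + \frac{-7 + w}{\frac{23}{9}} = -5 + \left(-7 + w\right) \frac{9}{23} = -5 + \left(- \frac{63}{23} + \frac{9 w}{23}\right) = - \frac{178}{23} + \frac{9 w}{23}$)
$a{\left(A \right)} = -16224 - 156 A$ ($a{\left(A \right)} = - 156 \left(104 + A\right) = -16224 - 156 A$)
$\sqrt{-27599 + a{\left(T{\left(-10,-9 \right)} \right)}} = \sqrt{-27599 - \left(16224 + 156 \left(- \frac{178}{23} + \frac{9}{23} \left(-9\right)\right)\right)} = \sqrt{-27599 - \left(16224 + 156 \left(- \frac{178}{23} - \frac{81}{23}\right)\right)} = \sqrt{-27599 - \frac{332748}{23}} = \sqrt{- \frac{967525}{23}} = \frac{65 i \sqrt{5267}}{23}$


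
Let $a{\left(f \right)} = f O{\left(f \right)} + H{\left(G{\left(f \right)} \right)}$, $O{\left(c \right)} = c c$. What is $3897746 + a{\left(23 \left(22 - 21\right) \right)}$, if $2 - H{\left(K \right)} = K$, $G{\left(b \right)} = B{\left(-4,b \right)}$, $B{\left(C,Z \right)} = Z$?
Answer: $3909892$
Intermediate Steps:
$G{\left(b \right)} = b$
$H{\left(K \right)} = 2 - K$
$O{\left(c \right)} = c^{2}$
$a{\left(f \right)} = 2 + f^{3} - f$ ($a{\left(f \right)} = f f^{2} - \left(-2 + f\right) = f^{3} - \left(-2 + f\right) = 2 + f^{3} - f$)
$3897746 + a{\left(23 \left(22 - 21\right) \right)} = 3897746 + \left(2 + \left(23 \left(22 - 21\right)\right)^{3} - 23 \left(22 - 21\right)\right) = 3897746 + \left(2 + \left(23 \cdot 1\right)^{3} - 23 \cdot 1\right) = 3897746 + \left(2 + 23^{3} - 23\right) = 3897746 + \left(2 + 12167 - 23\right) = 3897746 + 12146 = 3909892$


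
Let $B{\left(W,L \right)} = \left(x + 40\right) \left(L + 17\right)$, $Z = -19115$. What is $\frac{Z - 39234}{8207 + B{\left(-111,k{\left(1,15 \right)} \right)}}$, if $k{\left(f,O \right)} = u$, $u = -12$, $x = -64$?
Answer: $- \frac{58349}{8087} \approx -7.2152$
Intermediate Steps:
$k{\left(f,O \right)} = -12$
$B{\left(W,L \right)} = -408 - 24 L$ ($B{\left(W,L \right)} = \left(-64 + 40\right) \left(L + 17\right) = - 24 \left(17 + L\right) = -408 - 24 L$)
$\frac{Z - 39234}{8207 + B{\left(-111,k{\left(1,15 \right)} \right)}} = \frac{-19115 - 39234}{8207 - 120} = - \frac{58349}{8207 + \left(-408 + 288\right)} = - \frac{58349}{8207 - 120} = - \frac{58349}{8087}$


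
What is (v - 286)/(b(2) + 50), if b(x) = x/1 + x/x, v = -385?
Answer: -671/53 ≈ -12.660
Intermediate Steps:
b(x) = 1 + x (b(x) = x*1 + 1 = x + 1 = 1 + x)
(v - 286)/(b(2) + 50) = (-385 - 286)/((1 + 2) + 50) = -671/(3 + 50) = -671/53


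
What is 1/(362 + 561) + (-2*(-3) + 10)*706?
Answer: 10426209/923 ≈ 11296.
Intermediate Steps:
1/(362 + 561) + (-2*(-3) + 10)*706 = 1/923 + (6 + 10)*706 = 1/923 + 16*706 = 1/923 + 11296 = 10426209/923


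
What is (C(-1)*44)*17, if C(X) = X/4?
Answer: -187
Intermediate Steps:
C(X) = X/4 (C(X) = X*(¼) = X/4)
(C(-1)*44)*17 = (((¼)*(-1))*44)*17 = -¼*44*17 = -11*17 = -187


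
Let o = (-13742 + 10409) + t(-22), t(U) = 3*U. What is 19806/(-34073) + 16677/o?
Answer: -211852005/38604709 ≈ -5.4877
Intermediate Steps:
o = -3399 (o = (-13742 + 10409) + 3*(-22) = -3333 - 66 = -3399)
19806/(-34073) + 16677/o = 19806/(-34073) + 16677/(-3399) = 19806*(-1/34073) + 16677*(-1/3399) = -19806/34073 - 5559/1133 = -211852005/38604709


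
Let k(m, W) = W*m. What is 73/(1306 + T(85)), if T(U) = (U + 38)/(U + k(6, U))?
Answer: 43435/777193 ≈ 0.055887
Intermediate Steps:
T(U) = (38 + U)/(7*U) (T(U) = (U + 38)/(U + U*6) = (38 + U)/(U + 6*U) = (38 + U)/((7*U)) = (38 + U)*(1/(7*U)) = (38 + U)/(7*U))
73/(1306 + T(85)) = 73/(1306 + (⅐)*(38 + 85)/85) = 73/(1306 + (⅐)*(1/85)*123) = 73/(1306 + 123/595) = 73/(777193/595) = (595/777193)*73 = 43435/777193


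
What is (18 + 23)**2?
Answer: 1681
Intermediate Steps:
(18 + 23)**2 = 41**2 = 1681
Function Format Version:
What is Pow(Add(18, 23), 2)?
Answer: 1681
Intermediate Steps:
Pow(Add(18, 23), 2) = Pow(41, 2) = 1681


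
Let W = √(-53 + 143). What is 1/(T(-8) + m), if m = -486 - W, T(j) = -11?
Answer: -497/246919 + 3*√10/246919 ≈ -0.0019744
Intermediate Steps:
W = 3*√10 (W = √90 = 3*√10 ≈ 9.4868)
m = -486 - 3*√10 ≈ -495.49
1/(T(-8) + m) = 1/(-11 + (-486 - 3*√10)) = 1/(-497 - 3*√10)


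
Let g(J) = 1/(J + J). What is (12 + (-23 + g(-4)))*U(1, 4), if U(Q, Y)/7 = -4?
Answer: 623/2 ≈ 311.50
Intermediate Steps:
g(J) = 1/(2*J)
U(Q, Y) = -28 (U(Q, Y) = 7*(-4) = -28)
(12 + (-23 + g(-4)))*U(1, 4) = (12 + (-23 + (1/2)/(-4)))*(-28) = (12 + (-23 + (1/2)*(-1/4)))*(-28) = (12 + (-23 - 1/8))*(-28) = (12 - 185/8)*(-28) = -89/8*(-28) = 623/2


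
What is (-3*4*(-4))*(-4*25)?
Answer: -4800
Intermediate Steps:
(-3*4*(-4))*(-4*25) = -12*(-4)*(-100) = 48*(-100) = -4800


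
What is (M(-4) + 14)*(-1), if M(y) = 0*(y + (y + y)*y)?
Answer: -14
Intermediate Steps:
M(y) = 0 (M(y) = 0*(y + (2*y)*y) = 0*(y + 2*y²) = 0)
(M(-4) + 14)*(-1) = (0 + 14)*(-1) = 14*(-1) = -14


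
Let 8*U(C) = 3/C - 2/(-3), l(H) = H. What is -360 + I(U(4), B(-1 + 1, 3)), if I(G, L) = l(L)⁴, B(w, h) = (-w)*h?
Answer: -360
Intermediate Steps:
B(w, h) = -h*w
U(C) = 1/12 + 3/(8*C) (U(C) = (3/C - 2/(-3))/8 = (3/C - 2*(-⅓))/8 = (3/C + ⅔)/8 = (⅔ + 3/C)/8 = 1/12 + 3/(8*C))
I(G, L) = L⁴
-360 + I(U(4), B(-1 + 1, 3)) = -360 + (-1*3*(-1 + 1))⁴ = -360 + (-1*3*0)⁴ = -360 + 0⁴ = -360 + 0 = -360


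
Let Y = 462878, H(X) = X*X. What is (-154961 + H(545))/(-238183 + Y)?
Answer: 142064/224695 ≈ 0.63225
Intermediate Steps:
H(X) = X²
(-154961 + H(545))/(-238183 + Y) = (-154961 + 545²)/(-238183 + 462878) = (-154961 + 297025)/224695 = 142064*(1/224695) = 142064/224695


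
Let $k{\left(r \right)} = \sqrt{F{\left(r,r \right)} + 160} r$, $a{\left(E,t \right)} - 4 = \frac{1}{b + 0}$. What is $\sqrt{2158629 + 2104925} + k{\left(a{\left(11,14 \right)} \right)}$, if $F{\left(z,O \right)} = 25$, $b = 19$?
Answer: $\sqrt{4263554} + \frac{77 \sqrt{185}}{19} \approx 2120.0$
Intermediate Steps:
$a{\left(E,t \right)} = \frac{77}{19}$ ($a{\left(E,t \right)} = 4 + \frac{1}{19 + 0} = 4 + \frac{1}{19} = \frac{77}{19}$)
$k{\left(r \right)} = r \sqrt{185}$ ($k{\left(r \right)} = \sqrt{25 + 160} r = \sqrt{185} r = r \sqrt{185}$)
$\sqrt{2158629 + 2104925} + k{\left(a{\left(11,14 \right)} \right)} = \sqrt{2158629 + 2104925} + \frac{77 \sqrt{185}}{19} = \sqrt{4263554} + \frac{77 \sqrt{185}}{19}$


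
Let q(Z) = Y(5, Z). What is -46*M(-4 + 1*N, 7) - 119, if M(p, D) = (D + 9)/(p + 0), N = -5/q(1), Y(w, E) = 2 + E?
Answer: 185/17 ≈ 10.882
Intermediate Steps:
q(Z) = 2 + Z
N = -5/3 (N = -5/(2 + 1) = -5/3 ≈ -1.6667)
M(p, D) = (9 + D)/p
-46*M(-4 + 1*N, 7) - 119 = -46*(9 + 7)/(-4 + 1*(-5/3)) - 119 = -46*16/(-4 - 5/3) - 119 = -46*16/(-17/3) - 119 = -(-138)*16/17 - 119 = -46*(-48/17) - 119 = 2208/17 - 119 = 185/17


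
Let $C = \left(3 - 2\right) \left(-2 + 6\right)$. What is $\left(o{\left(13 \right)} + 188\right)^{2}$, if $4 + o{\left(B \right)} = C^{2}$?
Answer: $40000$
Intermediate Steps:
$C = 4$ ($C = 1 \cdot 4 = 4$)
$o{\left(B \right)} = 12$ ($o{\left(B \right)} = -4 + 4^{2} = -4 + 16 = 12$)
$\left(o{\left(13 \right)} + 188\right)^{2} = \left(12 + 188\right)^{2} = 200^{2} = 40000$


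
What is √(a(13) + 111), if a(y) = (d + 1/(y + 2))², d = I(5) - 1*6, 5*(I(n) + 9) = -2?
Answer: √3115/3 ≈ 18.604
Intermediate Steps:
I(n) = -47/5 (I(n) = -9 + (⅕)*(-2) = -9 - ⅖ = -47/5)
d = -77/5 (d = -47/5 - 1*6 = -47/5 - 6 = -77/5 ≈ -15.400)
a(y) = (-77/5 + 1/(2 + y))² (a(y) = (-77/5 + 1/(y + 2))² = (-77/5 + 1/(2 + y))²)
√(a(13) + 111) = √((149 + 77*13)²/(25*(2 + 13)²) + 111) = √((1/25)*(149 + 1001)²/15² + 111) = √((1/25)*(1/225)*1150² + 111) = √((1/25)*(1/225)*1322500 + 111) = √(2116/9 + 111) = √(3115/9) = √3115/3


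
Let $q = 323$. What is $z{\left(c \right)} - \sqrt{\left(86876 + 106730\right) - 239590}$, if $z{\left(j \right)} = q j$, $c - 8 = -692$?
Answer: $-220932 - 4 i \sqrt{2874} \approx -2.2093 \cdot 10^{5} - 214.44 i$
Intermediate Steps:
$c = -684$ ($c = 8 - 692 = -684$)
$z{\left(j \right)} = 323 j$
$z{\left(c \right)} - \sqrt{\left(86876 + 106730\right) - 239590} = 323 \left(-684\right) - \sqrt{\left(86876 + 106730\right) - 239590} = -220932 - \sqrt{193606 - 239590} = -220932 - \sqrt{-45984} = -220932 - 4 i \sqrt{2874}$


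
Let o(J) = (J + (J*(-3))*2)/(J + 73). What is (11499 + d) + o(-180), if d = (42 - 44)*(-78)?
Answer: 1246185/107 ≈ 11647.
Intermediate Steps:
o(J) = -5*J/(73 + J) (o(J) = (J - 3*J*2)/(73 + J) = (J - 6*J)/(73 + J) = (-5*J)/(73 + J) = -5*J/(73 + J))
d = 156 (d = -2*(-78) = 156)
(11499 + d) + o(-180) = (11499 + 156) - 5*(-180)/(73 - 180) = 11655 - 5*(-180)/(-107) = 11655 - 5*(-180)*(-1/107) = 11655 - 900/107 = 1246185/107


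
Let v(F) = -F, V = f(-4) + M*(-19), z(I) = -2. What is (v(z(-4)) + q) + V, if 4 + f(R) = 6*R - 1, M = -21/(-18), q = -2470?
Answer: -15115/6 ≈ -2519.2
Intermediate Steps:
M = 7/6 (M = -21*(-1/18) = 7/6 ≈ 1.1667)
f(R) = -5 + 6*R (f(R) = -4 + (6*R - 1) = -4 + (-1 + 6*R) = -5 + 6*R)
V = -307/6 (V = (-5 + 6*(-4)) + (7/6)*(-19) = (-5 - 24) - 133/6 = -29 - 133/6 = -307/6 ≈ -51.167)
(v(z(-4)) + q) + V = (-1*(-2) - 2470) - 307/6 = (2 - 2470) - 307/6 = -2468 - 307/6 = -15115/6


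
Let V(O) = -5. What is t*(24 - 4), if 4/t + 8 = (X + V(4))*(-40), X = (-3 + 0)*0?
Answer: 5/12 ≈ 0.41667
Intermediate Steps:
X = 0 (X = -3*0 = 0)
t = 1/48 (t = 4/(-8 + (0 - 5)*(-40)) = 4/(-8 - 5*(-40)) = 4/(-8 + 200) = 4/192 = 4*(1/192) = 1/48 ≈ 0.020833)
t*(24 - 4) = (24 - 4)/48 = (1/48)*20 = 5/12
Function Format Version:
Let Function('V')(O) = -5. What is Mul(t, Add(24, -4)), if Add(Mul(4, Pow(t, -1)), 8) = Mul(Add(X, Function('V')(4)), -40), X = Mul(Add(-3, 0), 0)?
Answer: Rational(5, 12) ≈ 0.41667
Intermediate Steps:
X = 0 (X = Mul(-3, 0) = 0)
t = Rational(1, 48) (t = Mul(4, Pow(Add(-8, Mul(Add(0, -5), -40)), -1)) = Mul(4, Pow(Add(-8, Mul(-5, -40)), -1)) = Mul(4, Pow(Add(-8, 200), -1)) = Mul(4, Pow(192, -1)) = Mul(4, Rational(1, 192)) = Rational(1, 48) ≈ 0.020833)
Mul(t, Add(24, -4)) = Mul(Rational(1, 48), Add(24, -4)) = Mul(Rational(1, 48), 20) = Rational(5, 12)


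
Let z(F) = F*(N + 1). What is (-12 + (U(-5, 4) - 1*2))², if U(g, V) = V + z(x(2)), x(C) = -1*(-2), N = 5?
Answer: 4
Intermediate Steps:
x(C) = 2
z(F) = 6*F (z(F) = F*(5 + 1) = F*6 = 6*F)
U(g, V) = 12 + V (U(g, V) = V + 6*2 = V + 12 = 12 + V)
(-12 + (U(-5, 4) - 1*2))² = (-12 + ((12 + 4) - 1*2))² = (-12 + (16 - 2))² = (-12 + 14)² = 2² = 4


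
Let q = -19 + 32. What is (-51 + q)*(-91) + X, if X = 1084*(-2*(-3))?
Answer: 9962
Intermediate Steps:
q = 13
X = 6504 (X = 1084*6 = 6504)
(-51 + q)*(-91) + X = (-51 + 13)*(-91) + 6504 = -38*(-91) + 6504 = 3458 + 6504 = 9962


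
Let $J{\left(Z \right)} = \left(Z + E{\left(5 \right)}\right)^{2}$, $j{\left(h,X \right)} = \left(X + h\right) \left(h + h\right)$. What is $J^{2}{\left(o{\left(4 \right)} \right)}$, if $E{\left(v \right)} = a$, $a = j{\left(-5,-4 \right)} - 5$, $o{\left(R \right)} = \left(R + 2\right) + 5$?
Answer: $84934656$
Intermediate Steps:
$j{\left(h,X \right)} = 2 h \left(X + h\right)$ ($j{\left(h,X \right)} = \left(X + h\right) 2 h = 2 h \left(X + h\right)$)
$o{\left(R \right)} = 7 + R$ ($o{\left(R \right)} = \left(2 + R\right) + 5 = 7 + R$)
$a = 85$ ($a = 2 \left(-5\right) \left(-4 - 5\right) - 5 = 2 \left(-5\right) \left(-9\right) - 5 = 90 - 5 = 85$)
$E{\left(v \right)} = 85$
$J{\left(Z \right)} = \left(85 + Z\right)^{2}$ ($J{\left(Z \right)} = \left(Z + 85\right)^{2} = \left(85 + Z\right)^{2}$)
$J^{2}{\left(o{\left(4 \right)} \right)} = \left(\left(85 + \left(7 + 4\right)\right)^{2}\right)^{2} = \left(\left(85 + 11\right)^{2}\right)^{2} = \left(96^{2}\right)^{2} = 9216^{2} = 84934656$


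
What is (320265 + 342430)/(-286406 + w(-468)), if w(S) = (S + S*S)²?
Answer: 132539/9553287746 ≈ 1.3874e-5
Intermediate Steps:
w(S) = (S + S²)²
(320265 + 342430)/(-286406 + w(-468)) = (320265 + 342430)/(-286406 + (-468)²*(1 - 468)²) = 662695/(-286406 + 219024*(-467)²) = 662695/(-286406 + 219024*218089) = 662695/(-286406 + 47766725136) = 662695/47766438730 = 662695*(1/47766438730) = 132539/9553287746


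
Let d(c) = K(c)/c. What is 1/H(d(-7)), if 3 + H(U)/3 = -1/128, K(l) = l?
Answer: -128/1155 ≈ -0.11082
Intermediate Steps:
d(c) = 1 (d(c) = c/c = 1)
H(U) = -1155/128 (H(U) = -9 + 3*(-1/128) = -9 - 3/128 = -1155/128)
1/H(d(-7)) = 1/(-1155/128) = -128/1155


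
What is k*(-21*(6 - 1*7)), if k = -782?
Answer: -16422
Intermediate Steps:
k*(-21*(6 - 1*7)) = -(-16422)*(6 - 1*7) = -(-16422)*(6 - 7) = -(-16422)*(-1) = -782*21 = -16422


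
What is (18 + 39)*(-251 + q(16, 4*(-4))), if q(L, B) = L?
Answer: -13395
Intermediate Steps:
(18 + 39)*(-251 + q(16, 4*(-4))) = (18 + 39)*(-251 + 16) = 57*(-235) = -13395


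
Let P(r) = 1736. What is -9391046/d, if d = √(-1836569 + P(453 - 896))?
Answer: 1341578*I*√10857/20163 ≈ 6932.9*I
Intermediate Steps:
d = 13*I*√10857 (d = √(-1836569 + 1736) = √(-1834833) = 13*I*√10857 ≈ 1354.6*I)
-9391046/d = -9391046*(-I*√10857/141141) = -(-1341578)*I*√10857/20163 = 1341578*I*√10857/20163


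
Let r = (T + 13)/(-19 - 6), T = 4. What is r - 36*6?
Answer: -5417/25 ≈ -216.68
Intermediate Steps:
r = -17/25 (r = (4 + 13)/(-19 - 6) = 17/(-25) = 17*(-1/25) = -17/25 ≈ -0.68000)
r - 36*6 = -17/25 - 36*6 = -17/25 - 4*54 = -17/25 - 216 = -5417/25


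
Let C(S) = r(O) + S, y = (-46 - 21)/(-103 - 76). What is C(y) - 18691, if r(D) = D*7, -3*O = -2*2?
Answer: -10031854/537 ≈ -18681.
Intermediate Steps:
O = 4/3 (O = -(-2)*2/3 = -⅓*(-4) = 4/3 ≈ 1.3333)
r(D) = 7*D
y = 67/179 (y = -67/(-179) = -67*(-1/179) = 67/179 ≈ 0.37430)
C(S) = 28/3 + S (C(S) = 7*(4/3) + S = 28/3 + S)
C(y) - 18691 = (28/3 + 67/179) - 18691 = 5213/537 - 18691 = -10031854/537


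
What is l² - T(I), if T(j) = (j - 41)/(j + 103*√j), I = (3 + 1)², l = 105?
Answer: 4718725/428 ≈ 11025.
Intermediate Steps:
I = 16 (I = 4² = 16)
T(j) = (-41 + j)/(j + 103*√j)
l² - T(I) = 105² - (-41 + 16)/(16 + 103*√16) = 11025 - (-25)/(16 + 103*4) = 11025 - (-25)/(16 + 412) = 11025 - (-25)/428 = 11025 - 1*(-25/428) = 11025 + 25/428 = 4718725/428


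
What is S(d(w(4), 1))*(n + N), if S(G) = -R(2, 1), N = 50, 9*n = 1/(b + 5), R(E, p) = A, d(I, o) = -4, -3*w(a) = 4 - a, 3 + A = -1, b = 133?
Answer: 124202/621 ≈ 200.00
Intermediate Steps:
A = -4 (A = -3 - 1 = -4)
w(a) = -4/3 + a/3 (w(a) = -(4 - a)/3 = -4/3 + a/3)
R(E, p) = -4
n = 1/1242 (n = 1/(9*(133 + 5)) = (⅑)/138 = (⅑)*(1/138) = 1/1242 ≈ 0.00080515)
S(G) = 4 (S(G) = -1*(-4) = 4)
S(d(w(4), 1))*(n + N) = 4*(1/1242 + 50) = 4*(62101/1242) = 124202/621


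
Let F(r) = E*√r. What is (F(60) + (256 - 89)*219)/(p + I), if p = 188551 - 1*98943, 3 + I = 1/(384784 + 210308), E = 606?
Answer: 21764299716/53323218661 + 721251504*√15/53323218661 ≈ 0.46054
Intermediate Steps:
F(r) = 606*√r
I = -1785275/595092 (I = -3 + 1/(384784 + 210308) = -3 + 1/595092 = -1785275/595092 ≈ -3.0000)
p = 89608 (p = 188551 - 98943 = 89608)
(F(60) + (256 - 89)*219)/(p + I) = (606*√60 + (256 - 89)*219)/(89608 - 1785275/595092) = (606*(2*√15) + 167*219)/(53323218661/595092) = (1212*√15 + 36573)*(595092/53323218661) = (36573 + 1212*√15)*(595092/53323218661) = 21764299716/53323218661 + 721251504*√15/53323218661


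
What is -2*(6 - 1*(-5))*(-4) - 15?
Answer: 73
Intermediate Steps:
-2*(6 - 1*(-5))*(-4) - 15 = -2*(6 + 5)*(-4) - 15 = -22*(-4) - 15 = -2*(-44) - 15 = 88 - 15 = 73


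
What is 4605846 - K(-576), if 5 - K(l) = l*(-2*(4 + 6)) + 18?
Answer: 4617379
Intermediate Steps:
K(l) = -13 + 20*l (K(l) = 5 - (l*(-2*(4 + 6)) + 18) = 5 - (l*(-2*10) + 18) = 5 - (l*(-20) + 18) = 5 - (-20*l + 18) = 5 - (18 - 20*l) = 5 + (-18 + 20*l) = -13 + 20*l)
4605846 - K(-576) = 4605846 - (-13 + 20*(-576)) = 4605846 - (-13 - 11520) = 4605846 - 1*(-11533) = 4605846 + 11533 = 4617379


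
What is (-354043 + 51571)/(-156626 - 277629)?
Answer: 302472/434255 ≈ 0.69653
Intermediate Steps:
(-354043 + 51571)/(-156626 - 277629) = -302472/(-434255) = -302472*(-1/434255) = 302472/434255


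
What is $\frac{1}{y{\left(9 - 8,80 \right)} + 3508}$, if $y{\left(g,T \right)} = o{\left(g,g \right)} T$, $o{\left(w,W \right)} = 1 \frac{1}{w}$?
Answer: $\frac{1}{3588} \approx 0.00027871$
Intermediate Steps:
$o{\left(w,W \right)} = \frac{1}{w}$
$y{\left(g,T \right)} = \frac{T}{g}$
$\frac{1}{y{\left(9 - 8,80 \right)} + 3508} = \frac{1}{\frac{80}{9 - 8} + 3508} = \frac{1}{\frac{80}{1} + 3508} = \frac{1}{80 \cdot 1 + 3508} = \frac{1}{80 + 3508} = \frac{1}{3588}$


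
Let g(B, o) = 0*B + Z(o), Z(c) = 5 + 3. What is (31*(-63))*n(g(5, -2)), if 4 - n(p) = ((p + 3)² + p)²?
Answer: 32492061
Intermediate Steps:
Z(c) = 8
g(B, o) = 8 (g(B, o) = 0*B + 8 = 0 + 8 = 8)
n(p) = 4 - (p + (3 + p)²)² (n(p) = 4 - ((p + 3)² + p)² = 4 - ((3 + p)² + p)² = 4 - (p + (3 + p)²)²)
(31*(-63))*n(g(5, -2)) = (31*(-63))*(4 - (8 + (3 + 8)²)²) = -1953*(4 - (8 + 11²)²) = -1953*(4 - (8 + 121)²) = -1953*(4 - 1*129²) = -1953*(4 - 1*16641) = -1953*(4 - 16641) = -1953*(-16637) = 32492061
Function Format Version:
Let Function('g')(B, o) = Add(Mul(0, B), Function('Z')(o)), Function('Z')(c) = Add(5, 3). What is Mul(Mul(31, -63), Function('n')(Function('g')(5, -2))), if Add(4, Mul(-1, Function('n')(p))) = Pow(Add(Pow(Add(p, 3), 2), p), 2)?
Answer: 32492061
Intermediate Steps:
Function('Z')(c) = 8
Function('g')(B, o) = 8 (Function('g')(B, o) = Add(Mul(0, B), 8) = Add(0, 8) = 8)
Function('n')(p) = Add(4, Mul(-1, Pow(Add(p, Pow(Add(3, p), 2)), 2))) (Function('n')(p) = Add(4, Mul(-1, Pow(Add(Pow(Add(p, 3), 2), p), 2))) = Add(4, Mul(-1, Pow(Add(Pow(Add(3, p), 2), p), 2))) = Add(4, Mul(-1, Pow(Add(p, Pow(Add(3, p), 2)), 2))))
Mul(Mul(31, -63), Function('n')(Function('g')(5, -2))) = Mul(Mul(31, -63), Add(4, Mul(-1, Pow(Add(8, Pow(Add(3, 8), 2)), 2)))) = Mul(-1953, Add(4, Mul(-1, Pow(Add(8, Pow(11, 2)), 2)))) = Mul(-1953, Add(4, Mul(-1, Pow(Add(8, 121), 2)))) = Mul(-1953, Add(4, Mul(-1, Pow(129, 2)))) = Mul(-1953, Add(4, Mul(-1, 16641))) = Mul(-1953, Add(4, -16641)) = Mul(-1953, -16637) = 32492061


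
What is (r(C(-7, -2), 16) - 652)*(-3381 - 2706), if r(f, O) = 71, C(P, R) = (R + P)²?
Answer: 3536547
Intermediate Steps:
C(P, R) = (P + R)²
(r(C(-7, -2), 16) - 652)*(-3381 - 2706) = (71 - 652)*(-3381 - 2706) = -581*(-6087) = 3536547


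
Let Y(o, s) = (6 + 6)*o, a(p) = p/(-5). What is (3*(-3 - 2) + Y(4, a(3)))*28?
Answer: 924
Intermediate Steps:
a(p) = -p/5 (a(p) = p*(-⅕) = -p/5)
Y(o, s) = 12*o
(3*(-3 - 2) + Y(4, a(3)))*28 = (3*(-3 - 2) + 12*4)*28 = (3*(-5) + 48)*28 = (-15 + 48)*28 = 33*28 = 924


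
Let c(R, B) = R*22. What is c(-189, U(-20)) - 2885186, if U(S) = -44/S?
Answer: -2889344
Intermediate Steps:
c(R, B) = 22*R
c(-189, U(-20)) - 2885186 = 22*(-189) - 2885186 = -4158 - 2885186 = -2889344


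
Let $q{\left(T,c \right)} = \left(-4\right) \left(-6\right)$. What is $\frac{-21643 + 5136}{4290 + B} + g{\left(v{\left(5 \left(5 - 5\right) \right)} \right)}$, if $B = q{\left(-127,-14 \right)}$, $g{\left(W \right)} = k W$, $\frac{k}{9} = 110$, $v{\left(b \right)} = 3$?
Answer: $\frac{12796073}{4314} \approx 2966.2$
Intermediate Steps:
$k = 990$ ($k = 9 \cdot 110 = 990$)
$q{\left(T,c \right)} = 24$
$g{\left(W \right)} = 990 W$
$B = 24$
$\frac{-21643 + 5136}{4290 + B} + g{\left(v{\left(5 \left(5 - 5\right) \right)} \right)} = \frac{-21643 + 5136}{4290 + 24} + 990 \cdot 3 = - \frac{16507}{4314} + 2970 = \frac{12796073}{4314}$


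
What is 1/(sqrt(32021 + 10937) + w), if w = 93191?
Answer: 93191/8684519523 - sqrt(42958)/8684519523 ≈ 1.0707e-5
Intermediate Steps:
1/(sqrt(32021 + 10937) + w) = 1/(sqrt(32021 + 10937) + 93191) = 1/(sqrt(42958) + 93191) = 1/(93191 + sqrt(42958))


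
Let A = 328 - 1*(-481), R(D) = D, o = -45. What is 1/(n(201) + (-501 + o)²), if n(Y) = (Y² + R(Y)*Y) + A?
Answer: 1/379727 ≈ 2.6335e-6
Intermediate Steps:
A = 809 (A = 328 + 481 = 809)
n(Y) = 809 + 2*Y² (n(Y) = (Y² + Y*Y) + 809 = (Y² + Y²) + 809 = 2*Y² + 809 = 809 + 2*Y²)
1/(n(201) + (-501 + o)²) = 1/((809 + 2*201²) + (-501 - 45)²) = 1/((809 + 2*40401) + (-546)²) = 1/((809 + 80802) + 298116) = 1/(81611 + 298116) = 1/379727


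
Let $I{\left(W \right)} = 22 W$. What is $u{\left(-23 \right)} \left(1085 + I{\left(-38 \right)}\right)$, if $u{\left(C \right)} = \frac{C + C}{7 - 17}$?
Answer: $\frac{5727}{5} \approx 1145.4$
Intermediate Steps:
$u{\left(C \right)} = - \frac{C}{5}$ ($u{\left(C \right)} = \frac{2 C}{-10} = 2 C \left(- \frac{1}{10}\right) = - \frac{C}{5}$)
$u{\left(-23 \right)} \left(1085 + I{\left(-38 \right)}\right) = \left(- \frac{1}{5}\right) \left(-23\right) \left(1085 + 22 \left(-38\right)\right) = \frac{23 \left(1085 - 836\right)}{5} = \frac{23}{5} \cdot 249 = \frac{5727}{5}$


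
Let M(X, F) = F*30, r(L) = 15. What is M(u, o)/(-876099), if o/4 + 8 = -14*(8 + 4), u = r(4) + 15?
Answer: 7040/292033 ≈ 0.024107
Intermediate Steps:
u = 30 (u = 15 + 15 = 30)
o = -704 (o = -32 + 4*(-14*(8 + 4)) = -32 + 4*(-14*12) = -32 + 4*(-168) = -32 - 672 = -704)
M(X, F) = 30*F
M(u, o)/(-876099) = (30*(-704))/(-876099) = -21120*(-1/876099) = 7040/292033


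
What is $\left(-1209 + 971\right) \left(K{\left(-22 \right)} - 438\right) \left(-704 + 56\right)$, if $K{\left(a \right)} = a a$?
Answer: $7094304$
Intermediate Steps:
$K{\left(a \right)} = a^{2}$
$\left(-1209 + 971\right) \left(K{\left(-22 \right)} - 438\right) \left(-704 + 56\right) = \left(-1209 + 971\right) \left(\left(-22\right)^{2} - 438\right) \left(-704 + 56\right) = - 238 \left(484 - 438\right) \left(-648\right) = - 238 \cdot 46 \left(-648\right) = \left(-238\right) \left(-29808\right) = 7094304$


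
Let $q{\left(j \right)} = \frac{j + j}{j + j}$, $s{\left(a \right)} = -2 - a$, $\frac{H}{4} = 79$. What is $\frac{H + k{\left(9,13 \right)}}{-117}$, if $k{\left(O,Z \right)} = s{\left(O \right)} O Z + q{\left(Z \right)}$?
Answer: $\frac{970}{117} \approx 8.2906$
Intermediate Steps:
$H = 316$ ($H = 4 \cdot 79 = 316$)
$q{\left(j \right)} = 1$ ($q{\left(j \right)} = \frac{2 j}{2 j} = 2 j \frac{1}{2 j} = 1$)
$k{\left(O,Z \right)} = 1 + O Z \left(-2 - O\right)$ ($k{\left(O,Z \right)} = \left(-2 - O\right) O Z + 1 = O \left(-2 - O\right) Z + 1 = O Z \left(-2 - O\right) + 1 = 1 + O Z \left(-2 - O\right)$)
$\frac{H + k{\left(9,13 \right)}}{-117} = \frac{316 + \left(1 - 9 \cdot 13 \left(2 + 9\right)\right)}{-117} = \left(316 + \left(1 - 9 \cdot 13 \cdot 11\right)\right) \left(- \frac{1}{117}\right) = \left(316 + \left(1 - 1287\right)\right) \left(- \frac{1}{117}\right) = \left(316 - 1286\right) \left(- \frac{1}{117}\right) = \left(-970\right) \left(- \frac{1}{117}\right) = \frac{970}{117}$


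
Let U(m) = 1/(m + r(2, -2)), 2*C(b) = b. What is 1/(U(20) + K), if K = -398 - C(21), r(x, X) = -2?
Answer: -9/3676 ≈ -0.0024483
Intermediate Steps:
C(b) = b/2
U(m) = 1/(-2 + m) (U(m) = 1/(m - 2) = 1/(-2 + m))
K = -817/2 (K = -398 - 21/2 = -817/2 ≈ -408.50)
1/(U(20) + K) = 1/(1/(-2 + 20) - 817/2) = 1/(1/18 - 817/2) = 1/(-3676/9) = -9/3676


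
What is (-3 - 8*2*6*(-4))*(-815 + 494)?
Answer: -122301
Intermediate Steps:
(-3 - 8*2*6*(-4))*(-815 + 494) = (-3 - 96*(-4))*(-321) = (-3 - 8*(-48))*(-321) = (-3 + 384)*(-321) = 381*(-321) = -122301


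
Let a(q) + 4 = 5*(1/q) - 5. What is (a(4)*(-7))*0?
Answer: 0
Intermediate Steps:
a(q) = -9 + 5/q (a(q) = -4 + (5*(1/q) - 5) = -4 + (5/q - 5) = -4 + (-5 + 5/q) = -9 + 5/q)
(a(4)*(-7))*0 = ((-9 + 5/4)*(-7))*0 = -31/4*(-7)*0 = (217/4)*0 = 0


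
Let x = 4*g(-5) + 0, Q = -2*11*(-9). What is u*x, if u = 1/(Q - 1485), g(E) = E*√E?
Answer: 20*I*√5/1287 ≈ 0.034749*I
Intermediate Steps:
Q = 198 (Q = -22*(-9) = 198)
g(E) = E^(3/2)
u = -1/1287 (u = 1/(198 - 1485) = 1/(-1287) = -1/1287 ≈ -0.00077700)
x = -20*I*√5 (x = 4*(-5)^(3/2) + 0 = 4*(-5*I*√5) + 0 = -20*I*√5 + 0 = -20*I*√5 ≈ -44.721*I)
u*x = -(-20)*I*√5/1287 = 20*I*√5/1287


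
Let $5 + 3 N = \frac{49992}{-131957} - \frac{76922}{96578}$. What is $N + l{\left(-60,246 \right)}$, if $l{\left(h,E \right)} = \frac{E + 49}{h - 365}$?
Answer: $- \frac{1490858115157}{541626083705} \approx -2.7526$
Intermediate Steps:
$l{\left(h,E \right)} = \frac{49 + E}{-365 + h}$
$N = - \frac{13116539910}{6372071573}$ ($N = - \frac{5}{3} + \frac{\frac{49992}{-131957} - \frac{76922}{96578}}{3} = - \frac{5}{3} + \frac{49992 \left(- \frac{1}{131957}\right) - \frac{38461}{48289}}{3} = - \frac{5}{3} + \frac{- \frac{49992}{131957} - \frac{38461}{48289}}{3} = - \frac{5}{3} + \frac{1}{3} \left(- \frac{7489261865}{6372071573}\right) = - \frac{5}{3} - \frac{7489261865}{19116214719} = - \frac{13116539910}{6372071573} \approx -2.0584$)
$N + l{\left(-60,246 \right)} = - \frac{13116539910}{6372071573} + \frac{49 + 246}{-365 - 60} = - \frac{13116539910}{6372071573} + \frac{1}{-425} \cdot 295 = - \frac{13116539910}{6372071573} - \frac{59}{85} = - \frac{1490858115157}{541626083705}$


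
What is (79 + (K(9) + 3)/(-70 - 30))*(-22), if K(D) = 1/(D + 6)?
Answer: -651497/375 ≈ -1737.3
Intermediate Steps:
K(D) = 1/(6 + D)
(79 + (K(9) + 3)/(-70 - 30))*(-22) = (79 + (1/(6 + 9) + 3)/(-70 - 30))*(-22) = (79 + (1/15 + 3)/(-100))*(-22) = (79 + (1/15 + 3)*(-1/100))*(-22) = (79 + (46/15)*(-1/100))*(-22) = (79 - 23/750)*(-22) = (59227/750)*(-22) = -651497/375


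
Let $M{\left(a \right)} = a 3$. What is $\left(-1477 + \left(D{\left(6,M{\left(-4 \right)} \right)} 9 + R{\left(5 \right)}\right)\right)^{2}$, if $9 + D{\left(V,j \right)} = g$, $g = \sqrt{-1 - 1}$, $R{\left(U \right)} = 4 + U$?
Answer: $2399239 - 27882 i \sqrt{2} \approx 2.3992 \cdot 10^{6} - 39431.0 i$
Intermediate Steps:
$M{\left(a \right)} = 3 a$
$g = i \sqrt{2}$ ($g = \sqrt{-2} = i \sqrt{2} \approx 1.4142 i$)
$D{\left(V,j \right)} = -9 + i \sqrt{2}$
$\left(-1477 + \left(D{\left(6,M{\left(-4 \right)} \right)} 9 + R{\left(5 \right)}\right)\right)^{2} = \left(-1477 + \left(\left(-9 + i \sqrt{2}\right) 9 + \left(4 + 5\right)\right)\right)^{2} = \left(-1477 - \left(72 - 9 i \sqrt{2}\right)\right)^{2} = \left(-1549 + 9 i \sqrt{2}\right)^{2}$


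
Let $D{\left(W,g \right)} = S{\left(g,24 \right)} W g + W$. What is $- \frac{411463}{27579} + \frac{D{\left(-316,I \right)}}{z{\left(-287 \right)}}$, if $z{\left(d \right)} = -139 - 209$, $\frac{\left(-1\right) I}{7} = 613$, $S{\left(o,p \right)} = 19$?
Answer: $- \frac{2042117167}{27579} \approx -74046.0$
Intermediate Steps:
$I = -4291$ ($I = \left(-7\right) 613 = -4291$)
$D{\left(W,g \right)} = W + 19 W g$ ($D{\left(W,g \right)} = 19 W g + W = W + 19 W g$)
$z{\left(d \right)} = -348$
$- \frac{411463}{27579} + \frac{D{\left(-316,I \right)}}{z{\left(-287 \right)}} = - \frac{411463}{27579} + \frac{\left(-316\right) \left(1 + 19 \left(-4291\right)\right)}{-348} = \left(-411463\right) \frac{1}{27579} + - 316 \left(1 - 81529\right) \left(- \frac{1}{348}\right) = - \frac{411463}{27579} + \left(-316\right) \left(-81528\right) \left(- \frac{1}{348}\right) = - \frac{411463}{27579} + 25762848 \left(- \frac{1}{348}\right) = - \frac{411463}{27579} - \frac{2146904}{29} = - \frac{2042117167}{27579}$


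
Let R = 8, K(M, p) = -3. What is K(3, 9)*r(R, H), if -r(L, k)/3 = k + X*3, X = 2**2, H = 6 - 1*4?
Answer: 126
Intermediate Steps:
H = 2 (H = 6 - 4 = 2)
X = 4
r(L, k) = -36 - 3*k (r(L, k) = -3*(k + 4*3) = -3*(k + 12) = -3*(12 + k) = -36 - 3*k)
K(3, 9)*r(R, H) = -3*(-36 - 3*2) = -3*(-36 - 6) = -3*(-42) = 126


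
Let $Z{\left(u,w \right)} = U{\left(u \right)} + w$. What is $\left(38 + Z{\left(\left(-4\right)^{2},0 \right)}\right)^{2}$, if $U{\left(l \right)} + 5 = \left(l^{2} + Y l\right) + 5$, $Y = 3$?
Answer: $116964$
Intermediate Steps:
$U{\left(l \right)} = l^{2} + 3 l$ ($U{\left(l \right)} = -5 + \left(\left(l^{2} + 3 l\right) + 5\right) = -5 + \left(5 + l^{2} + 3 l\right) = l^{2} + 3 l$)
$Z{\left(u,w \right)} = w + u \left(3 + u\right)$ ($Z{\left(u,w \right)} = u \left(3 + u\right) + w = w + u \left(3 + u\right)$)
$\left(38 + Z{\left(\left(-4\right)^{2},0 \right)}\right)^{2} = \left(38 + \left(0 + \left(-4\right)^{2} \left(3 + \left(-4\right)^{2}\right)\right)\right)^{2} = \left(38 + \left(0 + 16 \left(3 + 16\right)\right)\right)^{2} = \left(38 + \left(0 + 16 \cdot 19\right)\right)^{2} = \left(38 + \left(0 + 304\right)\right)^{2} = \left(38 + 304\right)^{2} = 342^{2} = 116964$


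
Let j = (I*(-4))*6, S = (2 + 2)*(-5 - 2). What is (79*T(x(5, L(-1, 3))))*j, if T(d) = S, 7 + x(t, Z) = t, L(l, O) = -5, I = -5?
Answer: -265440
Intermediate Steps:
x(t, Z) = -7 + t
S = -28 (S = 4*(-7) = -28)
j = 120 (j = -5*(-4)*6 = 20*6 = 120)
T(d) = -28
(79*T(x(5, L(-1, 3))))*j = (79*(-28))*120 = -2212*120 = -265440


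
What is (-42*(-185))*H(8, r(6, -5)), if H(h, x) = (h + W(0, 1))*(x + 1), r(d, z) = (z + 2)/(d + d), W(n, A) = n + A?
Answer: 104895/2 ≈ 52448.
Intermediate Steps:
W(n, A) = A + n
r(d, z) = (2 + z)/(2*d) (r(d, z) = (2 + z)/((2*d)) = (2 + z)*(1/(2*d)) = (2 + z)/(2*d))
H(h, x) = (1 + h)*(1 + x) (H(h, x) = (h + (1 + 0))*(x + 1) = (h + 1)*(1 + x) = (1 + h)*(1 + x))
(-42*(-185))*H(8, r(6, -5)) = (-42*(-185))*(1 + 8 + (1/2)*(2 - 5)/6 + 8*((1/2)*(2 - 5)/6)) = 7770*(1 + 8 + (1/2)*(1/6)*(-3) + 8*((1/2)*(1/6)*(-3))) = 7770*(1 + 8 - 1/4 + 8*(-1/4)) = 7770*(1 + 8 - 1/4 - 2) = 7770*(27/4) = 104895/2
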